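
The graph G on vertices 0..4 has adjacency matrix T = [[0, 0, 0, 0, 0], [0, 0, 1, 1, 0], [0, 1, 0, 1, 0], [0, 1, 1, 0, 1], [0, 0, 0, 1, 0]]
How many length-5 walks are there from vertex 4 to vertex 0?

The number of length-5 walks from vertex 4 to vertex 0 is entry (4,0) of T^5, where T is the adjacency matrix.
T^2 = [[0, 0, 0, 0, 0], [0, 2, 1, 1, 1], [0, 1, 2, 1, 1], [0, 1, 1, 3, 0], [0, 1, 1, 0, 1]]
T^3 = [[0, 0, 0, 0, 0], [0, 2, 3, 4, 1], [0, 3, 2, 4, 1], [0, 4, 4, 2, 3], [0, 1, 1, 3, 0]]
T^4 = [[0, 0, 0, 0, 0], [0, 7, 6, 6, 4], [0, 6, 7, 6, 4], [0, 6, 6, 11, 2], [0, 4, 4, 2, 3]]
T^5 = [[0, 0, 0, 0, 0], [0, 12, 13, 17, 6], [0, 13, 12, 17, 6], [0, 17, 17, 14, 11], [0, 6, 6, 11, 2]]

0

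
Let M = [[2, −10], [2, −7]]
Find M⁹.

[[76172, −191710], [38342, −96367]]

tr M = −5 and det M = 6, so the characteristic polynomial is λ² − (−5)λ + (6) with roots −2 and −3.
Eigenvectors give P = [[−5, 2], [−2, 1]] with P⁻¹ = [[−1, 2], [−2, 5]], and M = P·diag(−2, −3)·P⁻¹.
Then M⁹ = P·diag(−512, −19683)·P⁻¹ = [[2560, −39366], [1024, −19683]] · [[−1, 2], [−2, 5]] = [[76172, −191710], [38342, −96367]].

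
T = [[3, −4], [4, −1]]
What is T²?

[[−7, −8], [8, −15]]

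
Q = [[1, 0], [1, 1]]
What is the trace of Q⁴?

Q = I + N where N = [[0, 0], [1, 0]] is strictly lower-triangular, so N² = 0.
(I + N)⁴ = I + 4·N = [[1, 0], [4, 1]].

2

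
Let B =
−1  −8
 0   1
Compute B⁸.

B² = I (check: tr B = 0 and det B = −1), so B⁸ = I since 8 is even.

[[1, 0], [0, 1]]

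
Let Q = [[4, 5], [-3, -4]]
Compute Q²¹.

Q² = I (check: tr Q = 0 and det Q = -1), so Q²¹ = Q since 21 is odd.

[[4, 5], [-3, -4]]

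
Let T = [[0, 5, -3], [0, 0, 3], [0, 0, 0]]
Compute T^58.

T is strictly triangular, hence nilpotent: T^3 = 0, so T^58 = 0.

[[0, 0, 0], [0, 0, 0], [0, 0, 0]]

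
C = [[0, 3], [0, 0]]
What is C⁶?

C is strictly triangular, hence nilpotent: C² = 0, so C⁶ = 0.

[[0, 0], [0, 0]]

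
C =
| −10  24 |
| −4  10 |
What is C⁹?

tr C = 0 and det C = −4, so the characteristic polynomial is λ² − (0)λ + (−4) with roots −2 and 2.
Eigenvectors give P = [[3, −2], [1, −1]] with P⁻¹ = [[1, −2], [1, −3]], and C = P·diag(−2, 2)·P⁻¹.
Then C⁹ = P·diag(−512, 512)·P⁻¹ = [[−1536, −1024], [−512, −512]] · [[1, −2], [1, −3]] = [[−2560, 6144], [−1024, 2560]].

[[−2560, 6144], [−1024, 2560]]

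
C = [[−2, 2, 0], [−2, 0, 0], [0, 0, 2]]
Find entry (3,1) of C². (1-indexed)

0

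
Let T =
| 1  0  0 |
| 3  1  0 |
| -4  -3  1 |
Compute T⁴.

T = I + N where N = [[0, 0, 0], [3, 0, 0], [-4, -3, 0]] is strictly lower-triangular, so N³ = 0.
(I + N)⁴ = I + 4·N + 6·N² = [[1, 0, 0], [12, 1, 0], [-70, -12, 1]].

[[1, 0, 0], [12, 1, 0], [-70, -12, 1]]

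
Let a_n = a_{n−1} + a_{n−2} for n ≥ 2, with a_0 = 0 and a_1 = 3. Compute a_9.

With companion matrix Q = [[1, 1], [1, 0]], [a_n, a_{n−1}]ᵀ = Q·[a_{n−1}, a_{n−2}]ᵀ, so [a_9, a_8]ᵀ = Q^8·[a_1, a_0]ᵀ.
Q^8 = [[34, 21], [21, 13]], giving [a_9, a_8]ᵀ = [[102], [63]].

102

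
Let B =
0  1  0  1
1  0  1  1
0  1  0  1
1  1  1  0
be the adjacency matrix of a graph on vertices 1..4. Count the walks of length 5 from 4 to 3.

29

The number of length-5 walks from vertex 4 to vertex 3 is entry (4,3) of B⁵, where B is the adjacency matrix.
B² = [[2, 1, 2, 1], [1, 3, 1, 2], [2, 1, 2, 1], [1, 2, 1, 3]]
B³ = [[2, 5, 2, 5], [5, 4, 5, 5], [2, 5, 2, 5], [5, 5, 5, 4]]
B⁴ = [[10, 9, 10, 9], [9, 15, 9, 14], [10, 9, 10, 9], [9, 14, 9, 15]]
B⁵ = [[18, 29, 18, 29], [29, 32, 29, 33], [18, 29, 18, 29], [29, 33, 29, 32]]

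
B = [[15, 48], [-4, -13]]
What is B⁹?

[[78735, 236208], [-19684, -59053]]

tr B = 2 and det B = -3, so the characteristic polynomial is λ² − (2)λ + (-3) with roots -1 and 3.
Eigenvectors give P = [[-3, 4], [1, -1]] with P⁻¹ = [[1, 4], [1, 3]], and B = P·diag(-1, 3)·P⁻¹.
Then B⁹ = P·diag(-1, 19683)·P⁻¹ = [[3, 78732], [-1, -19683]] · [[1, 4], [1, 3]] = [[78735, 236208], [-19684, -59053]].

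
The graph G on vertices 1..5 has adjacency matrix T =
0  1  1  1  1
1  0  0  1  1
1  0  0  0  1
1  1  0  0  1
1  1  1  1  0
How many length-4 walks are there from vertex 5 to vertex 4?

The number of length-4 walks from vertex 5 to vertex 4 is entry (5,4) of T⁴, where T is the adjacency matrix.
T² = [[4, 2, 1, 2, 3], [2, 3, 2, 2, 2], [1, 2, 2, 2, 1], [2, 2, 2, 3, 2], [3, 2, 1, 2, 4]]
T³ = [[8, 9, 7, 9, 9], [9, 6, 4, 7, 9], [7, 4, 2, 4, 7], [9, 7, 4, 6, 9], [9, 9, 7, 9, 8]]
T⁴ = [[34, 26, 17, 26, 33], [26, 25, 18, 24, 26], [17, 18, 14, 18, 17], [26, 24, 18, 25, 26], [33, 26, 17, 26, 34]]

26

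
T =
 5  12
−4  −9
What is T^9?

tr T = −4 and det T = 3, so the characteristic polynomial is λ² − (−4)λ + (3) with roots −1 and −3.
Eigenvectors give P = [[−2, −3], [1, 2]] with P⁻¹ = [[−2, −3], [1, 2]], and T = P·diag(−1, −3)·P⁻¹.
Then T^9 = P·diag(−1, −19683)·P⁻¹ = [[2, 59049], [−1, −39366]] · [[−2, −3], [1, 2]] = [[59045, 118092], [−39364, −78729]].

[[59045, 118092], [−39364, −78729]]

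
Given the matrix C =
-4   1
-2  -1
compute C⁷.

[[-4246, 2059], [-4118, 1931]]

tr C = -5 and det C = 6, so the characteristic polynomial is λ² − (-5)λ + (6) with roots -2 and -3.
Eigenvectors give P = [[-1, 1], [-2, 1]] with P⁻¹ = [[1, -1], [2, -1]], and C = P·diag(-2, -3)·P⁻¹.
Then C⁷ = P·diag(-128, -2187)·P⁻¹ = [[128, -2187], [256, -2187]] · [[1, -1], [2, -1]] = [[-4246, 2059], [-4118, 1931]].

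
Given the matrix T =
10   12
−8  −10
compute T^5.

tr T = 0 and det T = −4, so the characteristic polynomial is λ² − (0)λ + (−4) with roots −2 and 2.
Eigenvectors give P = [[1, −3], [−1, 2]] with P⁻¹ = [[−2, −3], [−1, −1]], and T = P·diag(−2, 2)·P⁻¹.
Then T^5 = P·diag(−32, 32)·P⁻¹ = [[−32, −96], [32, 64]] · [[−2, −3], [−1, −1]] = [[160, 192], [−128, −160]].

[[160, 192], [−128, −160]]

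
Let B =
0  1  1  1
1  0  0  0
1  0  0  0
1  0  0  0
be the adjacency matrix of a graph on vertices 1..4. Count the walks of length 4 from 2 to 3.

The number of length-4 walks from vertex 2 to vertex 3 is entry (2,3) of B⁴, where B is the adjacency matrix.
B² = [[3, 0, 0, 0], [0, 1, 1, 1], [0, 1, 1, 1], [0, 1, 1, 1]]
B³ = [[0, 3, 3, 3], [3, 0, 0, 0], [3, 0, 0, 0], [3, 0, 0, 0]]
B⁴ = [[9, 0, 0, 0], [0, 3, 3, 3], [0, 3, 3, 3], [0, 3, 3, 3]]

3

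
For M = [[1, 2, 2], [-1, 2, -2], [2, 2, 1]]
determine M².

[[3, 10, 0], [-7, -2, -8], [2, 10, 1]]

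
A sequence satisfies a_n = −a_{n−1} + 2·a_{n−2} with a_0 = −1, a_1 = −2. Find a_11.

−684

With companion matrix Q = [[−1, 2], [1, 0]], [a_n, a_{n−1}]ᵀ = Q·[a_{n−1}, a_{n−2}]ᵀ, so [a_11, a_10]ᵀ = Q¹⁰·[a_1, a_0]ᵀ.
Q¹⁰ = [[683, −682], [−341, 342]], giving [a_11, a_10]ᵀ = [[−684], [340]].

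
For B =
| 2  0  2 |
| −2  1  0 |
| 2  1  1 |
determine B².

[[8, 2, 6], [−6, 1, −4], [4, 2, 5]]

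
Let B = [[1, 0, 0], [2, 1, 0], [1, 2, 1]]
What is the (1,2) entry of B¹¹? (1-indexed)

B = I + N where N = [[0, 0, 0], [2, 0, 0], [1, 2, 0]] is strictly lower-triangular, so N³ = 0.
(I + N)¹¹ = I + 11·N + 55·N² = [[1, 0, 0], [22, 1, 0], [231, 22, 1]].

0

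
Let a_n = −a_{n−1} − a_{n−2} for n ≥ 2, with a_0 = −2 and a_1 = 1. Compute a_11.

1

With companion matrix T = [[−1, −1], [1, 0]], [a_n, a_{n−1}]ᵀ = T·[a_{n−1}, a_{n−2}]ᵀ, so [a_11, a_10]ᵀ = T¹⁰·[a_1, a_0]ᵀ.
T¹⁰ = [[−1, −1], [1, 0]], giving [a_11, a_10]ᵀ = [[1], [1]].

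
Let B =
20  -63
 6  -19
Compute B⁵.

tr B = 1 and det B = -2, so the characteristic polynomial is λ² − (1)λ + (-2) with roots -1 and 2.
Eigenvectors give P = [[-3, -7], [-1, -2]] with P⁻¹ = [[2, -7], [-1, 3]], and B = P·diag(-1, 2)·P⁻¹.
Then B⁵ = P·diag(-1, 32)·P⁻¹ = [[3, -224], [1, -64]] · [[2, -7], [-1, 3]] = [[230, -693], [66, -199]].

[[230, -693], [66, -199]]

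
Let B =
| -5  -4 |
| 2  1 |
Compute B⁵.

[[-485, -484], [242, 241]]

tr B = -4 and det B = 3, so the characteristic polynomial is λ² − (-4)λ + (3) with roots -1 and -3.
Eigenvectors give P = [[-1, -2], [1, 1]] with P⁻¹ = [[1, 2], [-1, -1]], and B = P·diag(-1, -3)·P⁻¹.
Then B⁵ = P·diag(-1, -243)·P⁻¹ = [[1, 486], [-1, -243]] · [[1, 2], [-1, -1]] = [[-485, -484], [242, 241]].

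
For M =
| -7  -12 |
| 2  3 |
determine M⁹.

tr M = -4 and det M = 3, so the characteristic polynomial is λ² − (-4)λ + (3) with roots -3 and -1.
Eigenvectors give P = [[3, -2], [-1, 1]] with P⁻¹ = [[1, 2], [1, 3]], and M = P·diag(-3, -1)·P⁻¹.
Then M⁹ = P·diag(-19683, -1)·P⁻¹ = [[-59049, 2], [19683, -1]] · [[1, 2], [1, 3]] = [[-59047, -118092], [19682, 39363]].

[[-59047, -118092], [19682, 39363]]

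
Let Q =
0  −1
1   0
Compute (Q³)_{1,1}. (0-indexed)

Q² = [[−1, 0], [0, −1]]
Q³ = [[0, 1], [−1, 0]]

0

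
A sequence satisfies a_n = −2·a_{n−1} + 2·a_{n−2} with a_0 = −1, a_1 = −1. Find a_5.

With companion matrix T = [[−2, 2], [1, 0]], [a_n, a_{n−1}]ᵀ = T·[a_{n−1}, a_{n−2}]ᵀ, so [a_5, a_4]ᵀ = T⁴·[a_1, a_0]ᵀ.
T⁴ = [[44, −32], [−16, 12]], giving [a_5, a_4]ᵀ = [[−12], [4]].

−12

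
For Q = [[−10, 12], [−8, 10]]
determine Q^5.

tr Q = 0 and det Q = −4, so the characteristic polynomial is λ² − (0)λ + (−4) with roots 2 and −2.
Eigenvectors give P = [[1, 3], [1, 2]] with P⁻¹ = [[−2, 3], [1, −1]], and Q = P·diag(2, −2)·P⁻¹.
Then Q^5 = P·diag(32, −32)·P⁻¹ = [[32, −96], [32, −64]] · [[−2, 3], [1, −1]] = [[−160, 192], [−128, 160]].

[[−160, 192], [−128, 160]]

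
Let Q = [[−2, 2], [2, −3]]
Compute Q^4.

[[164, −210], [−210, 269]]

Q^2 = [[8, −10], [−10, 13]]
Q^3 = [[−36, 46], [46, −59]]
Q^4 = [[164, −210], [−210, 269]]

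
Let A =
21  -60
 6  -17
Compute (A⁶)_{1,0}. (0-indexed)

2184

tr A = 4 and det A = 3, so the characteristic polynomial is λ² − (4)λ + (3) with roots 1 and 3.
Eigenvectors give P = [[3, 10], [1, 3]] with P⁻¹ = [[-3, 10], [1, -3]], and A = P·diag(1, 3)·P⁻¹.
Then A⁶ = P·diag(1, 729)·P⁻¹ = [[3, 7290], [1, 2187]] · [[-3, 10], [1, -3]] = [[7281, -21840], [2184, -6551]].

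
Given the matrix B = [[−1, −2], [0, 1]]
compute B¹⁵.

B² = I (check: tr B = 0 and det B = −1), so B¹⁵ = B since 15 is odd.

[[−1, −2], [0, 1]]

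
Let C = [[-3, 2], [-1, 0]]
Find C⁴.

tr C = -3 and det C = 2, so the characteristic polynomial is λ² − (-3)λ + (2) with roots -1 and -2.
Eigenvectors give P = [[1, 2], [1, 1]] with P⁻¹ = [[-1, 2], [1, -1]], and C = P·diag(-1, -2)·P⁻¹.
Then C⁴ = P·diag(1, 16)·P⁻¹ = [[1, 32], [1, 16]] · [[-1, 2], [1, -1]] = [[31, -30], [15, -14]].

[[31, -30], [15, -14]]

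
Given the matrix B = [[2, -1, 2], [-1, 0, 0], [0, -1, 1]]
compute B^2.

[[5, -4, 6], [-2, 1, -2], [1, -1, 1]]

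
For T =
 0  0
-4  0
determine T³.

[[0, 0], [0, 0]]

T is strictly triangular, hence nilpotent: T² = 0, so T³ = 0.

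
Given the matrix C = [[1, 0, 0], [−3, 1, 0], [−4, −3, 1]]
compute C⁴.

C = I + N where N = [[0, 0, 0], [−3, 0, 0], [−4, −3, 0]] is strictly lower-triangular, so N³ = 0.
(I + N)⁴ = I + 4·N + 6·N² = [[1, 0, 0], [−12, 1, 0], [38, −12, 1]].

[[1, 0, 0], [−12, 1, 0], [38, −12, 1]]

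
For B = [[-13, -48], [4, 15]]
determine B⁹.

[[-59053, -236208], [19684, 78735]]

tr B = 2 and det B = -3, so the characteristic polynomial is λ² − (2)λ + (-3) with roots 3 and -1.
Eigenvectors give P = [[3, -4], [-1, 1]] with P⁻¹ = [[-1, -4], [-1, -3]], and B = P·diag(3, -1)·P⁻¹.
Then B⁹ = P·diag(19683, -1)·P⁻¹ = [[59049, 4], [-19683, -1]] · [[-1, -4], [-1, -3]] = [[-59053, -236208], [19684, 78735]].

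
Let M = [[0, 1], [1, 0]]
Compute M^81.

M² = I (check: tr M = 0 and det M = -1), so M^81 = M since 81 is odd.

[[0, 1], [1, 0]]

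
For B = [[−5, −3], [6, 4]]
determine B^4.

[[31, 15], [−30, −14]]

tr B = −1 and det B = −2, so the characteristic polynomial is λ² − (−1)λ + (−2) with roots −2 and 1.
Eigenvectors give P = [[−1, −1], [1, 2]] with P⁻¹ = [[−2, −1], [1, 1]], and B = P·diag(−2, 1)·P⁻¹.
Then B^4 = P·diag(16, 1)·P⁻¹ = [[−16, −1], [16, 2]] · [[−2, −1], [1, 1]] = [[31, 15], [−30, −14]].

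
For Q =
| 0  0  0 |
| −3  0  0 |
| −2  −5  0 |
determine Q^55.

Q is strictly triangular, hence nilpotent: Q^3 = 0, so Q^55 = 0.

[[0, 0, 0], [0, 0, 0], [0, 0, 0]]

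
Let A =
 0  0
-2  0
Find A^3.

[[0, 0], [0, 0]]

A is strictly triangular, hence nilpotent: A^2 = 0, so A^3 = 0.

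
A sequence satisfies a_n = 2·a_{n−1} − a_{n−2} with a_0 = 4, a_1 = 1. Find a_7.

−17

With companion matrix Q = [[2, −1], [1, 0]], [a_n, a_{n−1}]ᵀ = Q·[a_{n−1}, a_{n−2}]ᵀ, so [a_7, a_6]ᵀ = Q⁶·[a_1, a_0]ᵀ.
Q⁶ = [[7, −6], [6, −5]], giving [a_7, a_6]ᵀ = [[−17], [−14]].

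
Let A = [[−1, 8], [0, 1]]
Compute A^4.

[[1, 0], [0, 1]]

A² = I (check: tr A = 0 and det A = −1), so A^4 = I since 4 is even.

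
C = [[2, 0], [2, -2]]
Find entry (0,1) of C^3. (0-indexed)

0

C^2 = [[4, 0], [0, 4]]
C^3 = [[8, 0], [8, -8]]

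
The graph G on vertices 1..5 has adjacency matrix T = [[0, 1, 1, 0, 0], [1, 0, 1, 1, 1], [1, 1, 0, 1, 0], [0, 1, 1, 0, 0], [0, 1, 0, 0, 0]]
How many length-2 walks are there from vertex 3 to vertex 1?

1

The number of length-2 walks from vertex 3 to vertex 1 is entry (3,1) of T^2, where T is the adjacency matrix.
T^2 = [[2, 1, 1, 2, 1], [1, 4, 2, 1, 0], [1, 2, 3, 1, 1], [2, 1, 1, 2, 1], [1, 0, 1, 1, 1]]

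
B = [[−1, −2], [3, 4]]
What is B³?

tr B = 3 and det B = 2, so the characteristic polynomial is λ² − (3)λ + (2) with roots 1 and 2.
Eigenvectors give P = [[1, −2], [−1, 3]] with P⁻¹ = [[3, 2], [1, 1]], and B = P·diag(1, 2)·P⁻¹.
Then B³ = P·diag(1, 8)·P⁻¹ = [[1, −16], [−1, 24]] · [[3, 2], [1, 1]] = [[−13, −14], [21, 22]].

[[−13, −14], [21, 22]]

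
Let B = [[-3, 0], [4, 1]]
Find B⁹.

tr B = -2 and det B = -3, so the characteristic polynomial is λ² − (-2)λ + (-3) with roots 1 and -3.
Eigenvectors give P = [[0, -1], [1, 1]] with P⁻¹ = [[1, 1], [-1, 0]], and B = P·diag(1, -3)·P⁻¹.
Then B⁹ = P·diag(1, -19683)·P⁻¹ = [[0, 19683], [1, -19683]] · [[1, 1], [-1, 0]] = [[-19683, 0], [19684, 1]].

[[-19683, 0], [19684, 1]]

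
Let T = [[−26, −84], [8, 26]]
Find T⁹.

tr T = 0 and det T = −4, so the characteristic polynomial is λ² − (0)λ + (−4) with roots 2 and −2.
Eigenvectors give P = [[3, 7], [−1, −2]] with P⁻¹ = [[−2, −7], [1, 3]], and T = P·diag(2, −2)·P⁻¹.
Then T⁹ = P·diag(512, −512)·P⁻¹ = [[1536, −3584], [−512, 1024]] · [[−2, −7], [1, 3]] = [[−6656, −21504], [2048, 6656]].

[[−6656, −21504], [2048, 6656]]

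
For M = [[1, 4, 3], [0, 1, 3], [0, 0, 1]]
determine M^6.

[[1, 24, 198], [0, 1, 18], [0, 0, 1]]

M = I + N where N = [[0, 4, 3], [0, 0, 3], [0, 0, 0]] is strictly upper-triangular, so N^3 = 0.
(I + N)^6 = I + 6·N + 15·N^2 = [[1, 24, 198], [0, 1, 18], [0, 0, 1]].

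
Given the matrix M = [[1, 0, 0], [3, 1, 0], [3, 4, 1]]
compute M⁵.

M = I + N where N = [[0, 0, 0], [3, 0, 0], [3, 4, 0]] is strictly lower-triangular, so N³ = 0.
(I + N)⁵ = I + 5·N + 10·N² = [[1, 0, 0], [15, 1, 0], [135, 20, 1]].

[[1, 0, 0], [15, 1, 0], [135, 20, 1]]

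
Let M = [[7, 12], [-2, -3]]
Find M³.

tr M = 4 and det M = 3, so the characteristic polynomial is λ² − (4)λ + (3) with roots 1 and 3.
Eigenvectors give P = [[-2, -3], [1, 1]] with P⁻¹ = [[1, 3], [-1, -2]], and M = P·diag(1, 3)·P⁻¹.
Then M³ = P·diag(1, 27)·P⁻¹ = [[-2, -81], [1, 27]] · [[1, 3], [-1, -2]] = [[79, 156], [-26, -51]].

[[79, 156], [-26, -51]]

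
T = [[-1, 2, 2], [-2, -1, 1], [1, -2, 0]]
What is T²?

[[-1, -8, 0], [5, -5, -5], [3, 4, 0]]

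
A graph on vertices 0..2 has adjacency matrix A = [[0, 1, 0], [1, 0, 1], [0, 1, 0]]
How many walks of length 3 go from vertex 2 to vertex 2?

0

The number of length-3 walks from vertex 2 to vertex 2 is entry (2,2) of A³, where A is the adjacency matrix.
A² = [[1, 0, 1], [0, 2, 0], [1, 0, 1]]
A³ = [[0, 2, 0], [2, 0, 2], [0, 2, 0]]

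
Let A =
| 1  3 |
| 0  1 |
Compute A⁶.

A = I + N where N = [[0, 3], [0, 0]] is strictly upper-triangular, so N² = 0.
(I + N)⁶ = I + 6·N = [[1, 18], [0, 1]].

[[1, 18], [0, 1]]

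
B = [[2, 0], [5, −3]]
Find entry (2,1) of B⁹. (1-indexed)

tr B = −1 and det B = −6, so the characteristic polynomial is λ² − (−1)λ + (−6) with roots 2 and −3.
Eigenvectors give P = [[1, 0], [1, −1]] with P⁻¹ = [[1, 0], [1, −1]], and B = P·diag(2, −3)·P⁻¹.
Then B⁹ = P·diag(512, −19683)·P⁻¹ = [[512, 0], [512, 19683]] · [[1, 0], [1, −1]] = [[512, 0], [20195, −19683]].

20195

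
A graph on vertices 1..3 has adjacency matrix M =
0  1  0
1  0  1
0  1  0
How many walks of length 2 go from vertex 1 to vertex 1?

The number of length-2 walks from vertex 1 to vertex 1 is entry (1,1) of M², where M is the adjacency matrix.
M² = [[1, 0, 1], [0, 2, 0], [1, 0, 1]]

1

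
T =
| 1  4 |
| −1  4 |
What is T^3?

T^2 = [[−3, 20], [−5, 12]]
T^3 = [[−23, 68], [−17, 28]]

[[−23, 68], [−17, 28]]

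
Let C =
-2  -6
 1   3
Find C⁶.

[[-2, -6], [1, 3]]

C² = C (a projection; rank 1, trace 1), so C⁶ = C.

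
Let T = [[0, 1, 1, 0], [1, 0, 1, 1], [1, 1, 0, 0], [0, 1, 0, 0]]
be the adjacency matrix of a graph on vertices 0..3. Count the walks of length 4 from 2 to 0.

6

The number of length-4 walks from vertex 2 to vertex 0 is entry (2,0) of T⁴, where T is the adjacency matrix.
T² = [[2, 1, 1, 1], [1, 3, 1, 0], [1, 1, 2, 1], [1, 0, 1, 1]]
T³ = [[2, 4, 3, 1], [4, 2, 4, 3], [3, 4, 2, 1], [1, 3, 1, 0]]
T⁴ = [[7, 6, 6, 4], [6, 11, 6, 2], [6, 6, 7, 4], [4, 2, 4, 3]]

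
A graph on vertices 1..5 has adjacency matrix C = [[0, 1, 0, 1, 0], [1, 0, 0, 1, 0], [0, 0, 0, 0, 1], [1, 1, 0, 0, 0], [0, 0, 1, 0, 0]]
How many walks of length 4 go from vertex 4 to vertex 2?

5

The number of length-4 walks from vertex 4 to vertex 2 is entry (4,2) of C⁴, where C is the adjacency matrix.
C² = [[2, 1, 0, 1, 0], [1, 2, 0, 1, 0], [0, 0, 1, 0, 0], [1, 1, 0, 2, 0], [0, 0, 0, 0, 1]]
C³ = [[2, 3, 0, 3, 0], [3, 2, 0, 3, 0], [0, 0, 0, 0, 1], [3, 3, 0, 2, 0], [0, 0, 1, 0, 0]]
C⁴ = [[6, 5, 0, 5, 0], [5, 6, 0, 5, 0], [0, 0, 1, 0, 0], [5, 5, 0, 6, 0], [0, 0, 0, 0, 1]]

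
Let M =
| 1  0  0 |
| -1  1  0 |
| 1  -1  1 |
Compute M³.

M = I + N where N = [[0, 0, 0], [-1, 0, 0], [1, -1, 0]] is strictly lower-triangular, so N³ = 0.
(I + N)³ = I + 3·N + 3·N² = [[1, 0, 0], [-3, 1, 0], [6, -3, 1]].

[[1, 0, 0], [-3, 1, 0], [6, -3, 1]]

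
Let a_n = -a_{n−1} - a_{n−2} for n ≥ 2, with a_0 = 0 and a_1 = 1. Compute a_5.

-1

With companion matrix A = [[-1, -1], [1, 0]], [a_n, a_{n−1}]ᵀ = A·[a_{n−1}, a_{n−2}]ᵀ, so [a_5, a_4]ᵀ = A^4·[a_1, a_0]ᵀ.
A^4 = [[-1, -1], [1, 0]], giving [a_5, a_4]ᵀ = [[-1], [1]].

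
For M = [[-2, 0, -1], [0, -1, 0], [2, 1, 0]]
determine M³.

[[0, 3, -2], [0, -1, 0], [4, -1, 4]]

M² = [[2, -1, 2], [0, 1, 0], [-4, -1, -2]]
M³ = [[0, 3, -2], [0, -1, 0], [4, -1, 4]]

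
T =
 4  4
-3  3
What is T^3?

T^2 = [[4, 28], [-21, -3]]
T^3 = [[-68, 100], [-75, -93]]

[[-68, 100], [-75, -93]]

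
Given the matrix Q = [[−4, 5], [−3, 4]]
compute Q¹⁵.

[[−4, 5], [−3, 4]]

Q² = I (check: tr Q = 0 and det Q = −1), so Q¹⁵ = Q since 15 is odd.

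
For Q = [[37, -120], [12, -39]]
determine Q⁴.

[[-719, 2400], [-240, 801]]

tr Q = -2 and det Q = -3, so the characteristic polynomial is λ² − (-2)λ + (-3) with roots -3 and 1.
Eigenvectors give P = [[-3, -10], [-1, -3]] with P⁻¹ = [[3, -10], [-1, 3]], and Q = P·diag(-3, 1)·P⁻¹.
Then Q⁴ = P·diag(81, 1)·P⁻¹ = [[-243, -10], [-81, -3]] · [[3, -10], [-1, 3]] = [[-719, 2400], [-240, 801]].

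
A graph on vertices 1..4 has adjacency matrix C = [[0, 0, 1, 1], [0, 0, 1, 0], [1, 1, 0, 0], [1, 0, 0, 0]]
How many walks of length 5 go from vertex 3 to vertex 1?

8

The number of length-5 walks from vertex 3 to vertex 1 is entry (3,1) of C⁵, where C is the adjacency matrix.
C² = [[2, 1, 0, 0], [1, 1, 0, 0], [0, 0, 2, 1], [0, 0, 1, 1]]
C³ = [[0, 0, 3, 2], [0, 0, 2, 1], [3, 2, 0, 0], [2, 1, 0, 0]]
C⁴ = [[5, 3, 0, 0], [3, 2, 0, 0], [0, 0, 5, 3], [0, 0, 3, 2]]
C⁵ = [[0, 0, 8, 5], [0, 0, 5, 3], [8, 5, 0, 0], [5, 3, 0, 0]]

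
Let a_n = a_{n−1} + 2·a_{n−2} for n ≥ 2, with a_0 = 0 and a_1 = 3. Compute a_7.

With companion matrix Q = [[1, 2], [1, 0]], [a_n, a_{n−1}]ᵀ = Q·[a_{n−1}, a_{n−2}]ᵀ, so [a_7, a_6]ᵀ = Q⁶·[a_1, a_0]ᵀ.
Q⁶ = [[43, 42], [21, 22]], giving [a_7, a_6]ᵀ = [[129], [63]].

129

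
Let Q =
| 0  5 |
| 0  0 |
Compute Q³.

Q is strictly triangular, hence nilpotent: Q² = 0, so Q³ = 0.

[[0, 0], [0, 0]]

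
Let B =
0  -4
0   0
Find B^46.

[[0, 0], [0, 0]]

B is strictly triangular, hence nilpotent: B^2 = 0, so B^46 = 0.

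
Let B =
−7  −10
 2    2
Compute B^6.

[[3389, 6650], [−1330, −2596]]

tr B = −5 and det B = 6, so the characteristic polynomial is λ² − (−5)λ + (6) with roots −3 and −2.
Eigenvectors give P = [[5, −2], [−2, 1]] with P⁻¹ = [[1, 2], [2, 5]], and B = P·diag(−3, −2)·P⁻¹.
Then B^6 = P·diag(729, 64)·P⁻¹ = [[3645, −128], [−1458, 64]] · [[1, 2], [2, 5]] = [[3389, 6650], [−1330, −2596]].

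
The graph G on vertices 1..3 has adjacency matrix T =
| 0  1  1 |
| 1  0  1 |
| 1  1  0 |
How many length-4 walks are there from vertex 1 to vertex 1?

6

The number of length-4 walks from vertex 1 to vertex 1 is entry (1,1) of T⁴, where T is the adjacency matrix.
T² = [[2, 1, 1], [1, 2, 1], [1, 1, 2]]
T³ = [[2, 3, 3], [3, 2, 3], [3, 3, 2]]
T⁴ = [[6, 5, 5], [5, 6, 5], [5, 5, 6]]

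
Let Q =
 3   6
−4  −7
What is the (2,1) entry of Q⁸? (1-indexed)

tr Q = −4 and det Q = 3, so the characteristic polynomial is λ² − (−4)λ + (3) with roots −3 and −1.
Eigenvectors give P = [[1, 3], [−1, −2]] with P⁻¹ = [[−2, −3], [1, 1]], and Q = P·diag(−3, −1)·P⁻¹.
Then Q⁸ = P·diag(6561, 1)·P⁻¹ = [[6561, 3], [−6561, −2]] · [[−2, −3], [1, 1]] = [[−13119, −19680], [13120, 19681]].

13120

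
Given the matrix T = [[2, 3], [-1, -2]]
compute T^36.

T² = I (check: tr T = 0 and det T = -1), so T^36 = I since 36 is even.

[[1, 0], [0, 1]]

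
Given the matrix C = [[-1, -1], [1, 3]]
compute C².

[[0, -2], [2, 8]]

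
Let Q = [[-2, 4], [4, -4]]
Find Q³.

Q² = [[20, -24], [-24, 32]]
Q³ = [[-136, 176], [176, -224]]

[[-136, 176], [176, -224]]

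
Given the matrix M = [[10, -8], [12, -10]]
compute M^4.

tr M = 0 and det M = -4, so the characteristic polynomial is λ² − (0)λ + (-4) with roots -2 and 2.
Eigenvectors give P = [[-2, 1], [-3, 1]] with P⁻¹ = [[1, -1], [3, -2]], and M = P·diag(-2, 2)·P⁻¹.
Then M^4 = P·diag(16, 16)·P⁻¹ = [[-32, 16], [-48, 16]] · [[1, -1], [3, -2]] = [[16, 0], [0, 16]].

[[16, 0], [0, 16]]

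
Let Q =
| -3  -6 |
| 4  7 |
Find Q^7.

tr Q = 4 and det Q = 3, so the characteristic polynomial is λ² − (4)λ + (3) with roots 1 and 3.
Eigenvectors give P = [[3, -1], [-2, 1]] with P⁻¹ = [[1, 1], [2, 3]], and Q = P·diag(1, 3)·P⁻¹.
Then Q^7 = P·diag(1, 2187)·P⁻¹ = [[3, -2187], [-2, 2187]] · [[1, 1], [2, 3]] = [[-4371, -6558], [4372, 6559]].

[[-4371, -6558], [4372, 6559]]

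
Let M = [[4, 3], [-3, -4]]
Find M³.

M² = [[7, 0], [0, 7]]
M³ = [[28, 21], [-21, -28]]

[[28, 21], [-21, -28]]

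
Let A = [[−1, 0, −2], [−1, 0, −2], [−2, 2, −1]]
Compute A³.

[[−9, 8, −6], [−9, 8, −6], [−2, 2, −1]]

A² = [[5, −4, 4], [5, −4, 4], [2, −2, 1]]
A³ = [[−9, 8, −6], [−9, 8, −6], [−2, 2, −1]]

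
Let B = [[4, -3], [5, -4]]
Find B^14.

[[1, 0], [0, 1]]

B² = I (check: tr B = 0 and det B = -1), so B^14 = I since 14 is even.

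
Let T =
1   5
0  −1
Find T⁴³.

T² = I (check: tr T = 0 and det T = −1), so T⁴³ = T since 43 is odd.

[[1, 5], [0, −1]]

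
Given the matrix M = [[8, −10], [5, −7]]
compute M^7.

tr M = 1 and det M = −6, so the characteristic polynomial is λ² − (1)λ + (−6) with roots −2 and 3.
Eigenvectors give P = [[1, −2], [1, −1]] with P⁻¹ = [[−1, 2], [−1, 1]], and M = P·diag(−2, 3)·P⁻¹.
Then M^7 = P·diag(−128, 2187)·P⁻¹ = [[−128, −4374], [−128, −2187]] · [[−1, 2], [−1, 1]] = [[4502, −4630], [2315, −2443]].

[[4502, −4630], [2315, −2443]]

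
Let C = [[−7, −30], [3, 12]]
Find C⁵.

tr C = 5 and det C = 6, so the characteristic polynomial is λ² − (5)λ + (6) with roots 3 and 2.
Eigenvectors give P = [[−3, 10], [1, −3]] with P⁻¹ = [[3, 10], [1, 3]], and C = P·diag(3, 2)·P⁻¹.
Then C⁵ = P·diag(243, 32)·P⁻¹ = [[−729, 320], [243, −96]] · [[3, 10], [1, 3]] = [[−1867, −6330], [633, 2142]].

[[−1867, −6330], [633, 2142]]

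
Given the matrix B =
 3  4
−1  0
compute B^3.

[[3, 20], [−5, −12]]

B^2 = [[5, 12], [−3, −4]]
B^3 = [[3, 20], [−5, −12]]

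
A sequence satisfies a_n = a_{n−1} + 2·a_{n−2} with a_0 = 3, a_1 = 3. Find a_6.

129

With companion matrix C = [[1, 2], [1, 0]], [a_n, a_{n−1}]ᵀ = C·[a_{n−1}, a_{n−2}]ᵀ, so [a_6, a_5]ᵀ = C⁵·[a_1, a_0]ᵀ.
C⁵ = [[21, 22], [11, 10]], giving [a_6, a_5]ᵀ = [[129], [63]].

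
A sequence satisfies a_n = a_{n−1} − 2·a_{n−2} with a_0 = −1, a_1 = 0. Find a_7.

With companion matrix M = [[1, −2], [1, 0]], [a_n, a_{n−1}]ᵀ = M·[a_{n−1}, a_{n−2}]ᵀ, so [a_7, a_6]ᵀ = M⁶·[a_1, a_0]ᵀ.
M⁶ = [[7, −10], [5, 2]], giving [a_7, a_6]ᵀ = [[10], [−2]].

10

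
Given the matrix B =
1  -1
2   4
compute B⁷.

[[-1931, -2059], [4118, 4246]]

tr B = 5 and det B = 6, so the characteristic polynomial is λ² − (5)λ + (6) with roots 2 and 3.
Eigenvectors give P = [[-1, -1], [1, 2]] with P⁻¹ = [[-2, -1], [1, 1]], and B = P·diag(2, 3)·P⁻¹.
Then B⁷ = P·diag(128, 2187)·P⁻¹ = [[-128, -2187], [128, 4374]] · [[-2, -1], [1, 1]] = [[-1931, -2059], [4118, 4246]].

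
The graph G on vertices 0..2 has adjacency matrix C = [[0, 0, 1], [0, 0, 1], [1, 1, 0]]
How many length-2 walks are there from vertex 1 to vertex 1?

The number of length-2 walks from vertex 1 to vertex 1 is entry (1,1) of C², where C is the adjacency matrix.
C² = [[1, 1, 0], [1, 1, 0], [0, 0, 2]]

1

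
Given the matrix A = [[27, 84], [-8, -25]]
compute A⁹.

tr A = 2 and det A = -3, so the characteristic polynomial is λ² − (2)λ + (-3) with roots 3 and -1.
Eigenvectors give P = [[7, -3], [-2, 1]] with P⁻¹ = [[1, 3], [2, 7]], and A = P·diag(3, -1)·P⁻¹.
Then A⁹ = P·diag(19683, -1)·P⁻¹ = [[137781, 3], [-39366, -1]] · [[1, 3], [2, 7]] = [[137787, 413364], [-39368, -118105]].

[[137787, 413364], [-39368, -118105]]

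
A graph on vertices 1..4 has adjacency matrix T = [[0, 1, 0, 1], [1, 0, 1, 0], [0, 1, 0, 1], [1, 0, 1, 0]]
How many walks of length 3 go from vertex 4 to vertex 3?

The number of length-3 walks from vertex 4 to vertex 3 is entry (4,3) of T^3, where T is the adjacency matrix.
T^2 = [[2, 0, 2, 0], [0, 2, 0, 2], [2, 0, 2, 0], [0, 2, 0, 2]]
T^3 = [[0, 4, 0, 4], [4, 0, 4, 0], [0, 4, 0, 4], [4, 0, 4, 0]]

4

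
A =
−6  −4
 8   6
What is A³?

tr A = 0 and det A = −4, so the characteristic polynomial is λ² − (0)λ + (−4) with roots −2 and 2.
Eigenvectors give P = [[1, −1], [−1, 2]] with P⁻¹ = [[2, 1], [1, 1]], and A = P·diag(−2, 2)·P⁻¹.
Then A³ = P·diag(−8, 8)·P⁻¹ = [[−8, −8], [8, 16]] · [[2, 1], [1, 1]] = [[−24, −16], [32, 24]].

[[−24, −16], [32, 24]]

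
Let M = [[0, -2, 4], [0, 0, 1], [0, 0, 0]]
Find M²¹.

[[0, 0, 0], [0, 0, 0], [0, 0, 0]]

M is strictly triangular, hence nilpotent: M³ = 0, so M²¹ = 0.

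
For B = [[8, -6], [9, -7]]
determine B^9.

tr B = 1 and det B = -2, so the characteristic polynomial is λ² − (1)λ + (-2) with roots 2 and -1.
Eigenvectors give P = [[-1, 2], [-1, 3]] with P⁻¹ = [[-3, 2], [-1, 1]], and B = P·diag(2, -1)·P⁻¹.
Then B^9 = P·diag(512, -1)·P⁻¹ = [[-512, -2], [-512, -3]] · [[-3, 2], [-1, 1]] = [[1538, -1026], [1539, -1027]].

[[1538, -1026], [1539, -1027]]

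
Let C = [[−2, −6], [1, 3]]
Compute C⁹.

[[−2, −6], [1, 3]]

C² = C (a projection; rank 1, trace 1), so C⁹ = C.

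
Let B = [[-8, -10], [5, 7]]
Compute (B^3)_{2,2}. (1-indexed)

tr B = -1 and det B = -6, so the characteristic polynomial is λ² − (-1)λ + (-6) with roots 2 and -3.
Eigenvectors give P = [[-1, 2], [1, -1]] with P⁻¹ = [[1, 2], [1, 1]], and B = P·diag(2, -3)·P⁻¹.
Then B^3 = P·diag(8, -27)·P⁻¹ = [[-8, -54], [8, 27]] · [[1, 2], [1, 1]] = [[-62, -70], [35, 43]].

43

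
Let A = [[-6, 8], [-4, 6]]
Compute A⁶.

tr A = 0 and det A = -4, so the characteristic polynomial is λ² − (0)λ + (-4) with roots -2 and 2.
Eigenvectors give P = [[2, -1], [1, -1]] with P⁻¹ = [[1, -1], [1, -2]], and A = P·diag(-2, 2)·P⁻¹.
Then A⁶ = P·diag(64, 64)·P⁻¹ = [[128, -64], [64, -64]] · [[1, -1], [1, -2]] = [[64, 0], [0, 64]].

[[64, 0], [0, 64]]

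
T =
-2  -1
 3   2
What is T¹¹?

[[-2, -1], [3, 2]]

T² = I (check: tr T = 0 and det T = -1), so T¹¹ = T since 11 is odd.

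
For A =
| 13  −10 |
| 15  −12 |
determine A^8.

[[19171, −12610], [18915, −12354]]

tr A = 1 and det A = −6, so the characteristic polynomial is λ² − (1)λ + (−6) with roots 3 and −2.
Eigenvectors give P = [[1, −2], [1, −3]] with P⁻¹ = [[3, −2], [1, −1]], and A = P·diag(3, −2)·P⁻¹.
Then A^8 = P·diag(6561, 256)·P⁻¹ = [[6561, −512], [6561, −768]] · [[3, −2], [1, −1]] = [[19171, −12610], [18915, −12354]].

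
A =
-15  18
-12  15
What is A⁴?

[[81, 0], [0, 81]]

tr A = 0 and det A = -9, so the characteristic polynomial is λ² − (0)λ + (-9) with roots 3 and -3.
Eigenvectors give P = [[1, 3], [1, 2]] with P⁻¹ = [[-2, 3], [1, -1]], and A = P·diag(3, -3)·P⁻¹.
Then A⁴ = P·diag(81, 81)·P⁻¹ = [[81, 243], [81, 162]] · [[-2, 3], [1, -1]] = [[81, 0], [0, 81]].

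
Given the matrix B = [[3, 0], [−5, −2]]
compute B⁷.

[[2187, 0], [−2315, −128]]

tr B = 1 and det B = −6, so the characteristic polynomial is λ² − (1)λ + (−6) with roots 3 and −2.
Eigenvectors give P = [[−1, 0], [1, 1]] with P⁻¹ = [[−1, 0], [1, 1]], and B = P·diag(3, −2)·P⁻¹.
Then B⁷ = P·diag(2187, −128)·P⁻¹ = [[−2187, 0], [2187, −128]] · [[−1, 0], [1, 1]] = [[2187, 0], [−2315, −128]].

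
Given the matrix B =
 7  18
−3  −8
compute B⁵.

tr B = −1 and det B = −2, so the characteristic polynomial is λ² − (−1)λ + (−2) with roots 1 and −2.
Eigenvectors give P = [[−3, −2], [1, 1]] with P⁻¹ = [[−1, −2], [1, 3]], and B = P·diag(1, −2)·P⁻¹.
Then B⁵ = P·diag(1, −32)·P⁻¹ = [[−3, 64], [1, −32]] · [[−1, −2], [1, 3]] = [[67, 198], [−33, −98]].

[[67, 198], [−33, −98]]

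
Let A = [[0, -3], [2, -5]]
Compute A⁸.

[[-12354, 18915], [-12610, 19171]]

tr A = -5 and det A = 6, so the characteristic polynomial is λ² − (-5)λ + (6) with roots -3 and -2.
Eigenvectors give P = [[1, 3], [1, 2]] with P⁻¹ = [[-2, 3], [1, -1]], and A = P·diag(-3, -2)·P⁻¹.
Then A⁸ = P·diag(6561, 256)·P⁻¹ = [[6561, 768], [6561, 512]] · [[-2, 3], [1, -1]] = [[-12354, 18915], [-12610, 19171]].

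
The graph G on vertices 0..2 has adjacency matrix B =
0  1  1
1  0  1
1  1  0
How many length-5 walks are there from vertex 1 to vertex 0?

The number of length-5 walks from vertex 1 to vertex 0 is entry (1,0) of B⁵, where B is the adjacency matrix.
B² = [[2, 1, 1], [1, 2, 1], [1, 1, 2]]
B³ = [[2, 3, 3], [3, 2, 3], [3, 3, 2]]
B⁴ = [[6, 5, 5], [5, 6, 5], [5, 5, 6]]
B⁵ = [[10, 11, 11], [11, 10, 11], [11, 11, 10]]

11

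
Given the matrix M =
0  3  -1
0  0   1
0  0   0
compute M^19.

[[0, 0, 0], [0, 0, 0], [0, 0, 0]]

M is strictly triangular, hence nilpotent: M^3 = 0, so M^19 = 0.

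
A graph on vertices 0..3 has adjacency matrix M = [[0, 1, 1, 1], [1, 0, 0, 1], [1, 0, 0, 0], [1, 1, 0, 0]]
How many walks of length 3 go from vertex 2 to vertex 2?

The number of length-3 walks from vertex 2 to vertex 2 is entry (2,2) of M³, where M is the adjacency matrix.
M² = [[3, 1, 0, 1], [1, 2, 1, 1], [0, 1, 1, 1], [1, 1, 1, 2]]
M³ = [[2, 4, 3, 4], [4, 2, 1, 3], [3, 1, 0, 1], [4, 3, 1, 2]]

0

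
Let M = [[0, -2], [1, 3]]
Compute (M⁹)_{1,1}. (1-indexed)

tr M = 3 and det M = 2, so the characteristic polynomial is λ² − (3)λ + (2) with roots 2 and 1.
Eigenvectors give P = [[-1, 2], [1, -1]] with P⁻¹ = [[1, 2], [1, 1]], and M = P·diag(2, 1)·P⁻¹.
Then M⁹ = P·diag(512, 1)·P⁻¹ = [[-512, 2], [512, -1]] · [[1, 2], [1, 1]] = [[-510, -1022], [511, 1023]].

-510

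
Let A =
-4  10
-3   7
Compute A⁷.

[[-634, 1270], [-381, 763]]

tr A = 3 and det A = 2, so the characteristic polynomial is λ² − (3)λ + (2) with roots 1 and 2.
Eigenvectors give P = [[2, 5], [1, 3]] with P⁻¹ = [[3, -5], [-1, 2]], and A = P·diag(1, 2)·P⁻¹.
Then A⁷ = P·diag(1, 128)·P⁻¹ = [[2, 640], [1, 384]] · [[3, -5], [-1, 2]] = [[-634, 1270], [-381, 763]].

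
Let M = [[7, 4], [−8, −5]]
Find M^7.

tr M = 2 and det M = −3, so the characteristic polynomial is λ² − (2)λ + (−3) with roots 3 and −1.
Eigenvectors give P = [[−1, 1], [1, −2]] with P⁻¹ = [[−2, −1], [−1, −1]], and M = P·diag(3, −1)·P⁻¹.
Then M^7 = P·diag(2187, −1)·P⁻¹ = [[−2187, −1], [2187, 2]] · [[−2, −1], [−1, −1]] = [[4375, 2188], [−4376, −2189]].

[[4375, 2188], [−4376, −2189]]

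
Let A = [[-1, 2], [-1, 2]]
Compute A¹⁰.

[[-1, 2], [-1, 2]]

A² = A (a projection; rank 1, trace 1), so A¹⁰ = A.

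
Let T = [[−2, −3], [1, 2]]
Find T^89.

[[−2, −3], [1, 2]]

T² = I (check: tr T = 0 and det T = −1), so T^89 = T since 89 is odd.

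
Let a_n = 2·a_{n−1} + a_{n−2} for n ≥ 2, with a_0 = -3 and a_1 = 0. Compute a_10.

With companion matrix Q = [[2, 1], [1, 0]], [a_n, a_{n−1}]ᵀ = Q·[a_{n−1}, a_{n−2}]ᵀ, so [a_10, a_9]ᵀ = Q⁹·[a_1, a_0]ᵀ.
Q⁹ = [[2378, 985], [985, 408]], giving [a_10, a_9]ᵀ = [[-2955], [-1224]].

-2955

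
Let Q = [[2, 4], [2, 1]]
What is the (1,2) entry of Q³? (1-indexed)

Q² = [[12, 12], [6, 9]]
Q³ = [[48, 60], [30, 33]]

60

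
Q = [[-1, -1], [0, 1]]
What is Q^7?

[[-1, -1], [0, 1]]

Q² = I (check: tr Q = 0 and det Q = -1), so Q^7 = Q since 7 is odd.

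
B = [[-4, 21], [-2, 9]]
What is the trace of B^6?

tr B = 5 and det B = 6, so the characteristic polynomial is λ² − (5)λ + (6) with roots 2 and 3.
Eigenvectors give P = [[7, 3], [2, 1]] with P⁻¹ = [[1, -3], [-2, 7]], and B = P·diag(2, 3)·P⁻¹.
Then B^6 = P·diag(64, 729)·P⁻¹ = [[448, 2187], [128, 729]] · [[1, -3], [-2, 7]] = [[-3926, 13965], [-1330, 4719]].

793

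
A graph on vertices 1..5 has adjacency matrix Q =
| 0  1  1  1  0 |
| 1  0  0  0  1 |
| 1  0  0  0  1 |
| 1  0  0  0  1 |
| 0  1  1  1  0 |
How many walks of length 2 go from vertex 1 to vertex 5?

3

The number of length-2 walks from vertex 1 to vertex 5 is entry (1,5) of Q², where Q is the adjacency matrix.
Q² = [[3, 0, 0, 0, 3], [0, 2, 2, 2, 0], [0, 2, 2, 2, 0], [0, 2, 2, 2, 0], [3, 0, 0, 0, 3]]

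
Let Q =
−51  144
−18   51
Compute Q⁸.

tr Q = 0 and det Q = −9, so the characteristic polynomial is λ² − (0)λ + (−9) with roots −3 and 3.
Eigenvectors give P = [[3, −8], [1, −3]] with P⁻¹ = [[3, −8], [1, −3]], and Q = P·diag(−3, 3)·P⁻¹.
Then Q⁸ = P·diag(6561, 6561)·P⁻¹ = [[19683, −52488], [6561, −19683]] · [[3, −8], [1, −3]] = [[6561, 0], [0, 6561]].

[[6561, 0], [0, 6561]]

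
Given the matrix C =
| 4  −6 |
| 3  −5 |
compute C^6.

[[−62, 126], [−63, 127]]

tr C = −1 and det C = −2, so the characteristic polynomial is λ² − (−1)λ + (−2) with roots 1 and −2.
Eigenvectors give P = [[2, −1], [1, −1]] with P⁻¹ = [[1, −1], [1, −2]], and C = P·diag(1, −2)·P⁻¹.
Then C^6 = P·diag(1, 64)·P⁻¹ = [[2, −64], [1, −64]] · [[1, −1], [1, −2]] = [[−62, 126], [−63, 127]].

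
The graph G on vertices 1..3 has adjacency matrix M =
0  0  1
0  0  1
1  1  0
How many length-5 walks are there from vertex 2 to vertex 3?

4

The number of length-5 walks from vertex 2 to vertex 3 is entry (2,3) of M⁵, where M is the adjacency matrix.
M² = [[1, 1, 0], [1, 1, 0], [0, 0, 2]]
M³ = [[0, 0, 2], [0, 0, 2], [2, 2, 0]]
M⁴ = [[2, 2, 0], [2, 2, 0], [0, 0, 4]]
M⁵ = [[0, 0, 4], [0, 0, 4], [4, 4, 0]]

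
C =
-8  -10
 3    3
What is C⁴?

[[406, 650], [-195, -309]]

tr C = -5 and det C = 6, so the characteristic polynomial is λ² − (-5)λ + (6) with roots -3 and -2.
Eigenvectors give P = [[-2, -5], [1, 3]] with P⁻¹ = [[-3, -5], [1, 2]], and C = P·diag(-3, -2)·P⁻¹.
Then C⁴ = P·diag(81, 16)·P⁻¹ = [[-162, -80], [81, 48]] · [[-3, -5], [1, 2]] = [[406, 650], [-195, -309]].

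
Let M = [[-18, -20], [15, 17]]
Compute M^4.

[[276, 260], [-195, -179]]

tr M = -1 and det M = -6, so the characteristic polynomial is λ² − (-1)λ + (-6) with roots -3 and 2.
Eigenvectors give P = [[-4, 1], [3, -1]] with P⁻¹ = [[-1, -1], [-3, -4]], and M = P·diag(-3, 2)·P⁻¹.
Then M^4 = P·diag(81, 16)·P⁻¹ = [[-324, 16], [243, -16]] · [[-1, -1], [-3, -4]] = [[276, 260], [-195, -179]].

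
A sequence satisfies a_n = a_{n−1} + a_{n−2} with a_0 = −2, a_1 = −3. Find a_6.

−34

With companion matrix M = [[1, 1], [1, 0]], [a_n, a_{n−1}]ᵀ = M·[a_{n−1}, a_{n−2}]ᵀ, so [a_6, a_5]ᵀ = M⁵·[a_1, a_0]ᵀ.
M⁵ = [[8, 5], [5, 3]], giving [a_6, a_5]ᵀ = [[−34], [−21]].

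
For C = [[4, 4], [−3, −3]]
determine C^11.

[[4, 4], [−3, −3]]

C² = C (a projection; rank 1, trace 1), so C^11 = C.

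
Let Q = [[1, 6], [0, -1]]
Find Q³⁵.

[[1, 6], [0, -1]]

Q² = I (check: tr Q = 0 and det Q = -1), so Q³⁵ = Q since 35 is odd.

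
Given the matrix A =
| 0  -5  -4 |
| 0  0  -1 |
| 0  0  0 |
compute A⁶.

A is strictly triangular, hence nilpotent: A³ = 0, so A⁶ = 0.

[[0, 0, 0], [0, 0, 0], [0, 0, 0]]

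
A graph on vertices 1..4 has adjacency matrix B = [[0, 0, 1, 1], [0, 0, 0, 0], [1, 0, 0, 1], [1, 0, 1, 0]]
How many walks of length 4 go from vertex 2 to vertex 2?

0

The number of length-4 walks from vertex 2 to vertex 2 is entry (2,2) of B^4, where B is the adjacency matrix.
B^2 = [[2, 0, 1, 1], [0, 0, 0, 0], [1, 0, 2, 1], [1, 0, 1, 2]]
B^3 = [[2, 0, 3, 3], [0, 0, 0, 0], [3, 0, 2, 3], [3, 0, 3, 2]]
B^4 = [[6, 0, 5, 5], [0, 0, 0, 0], [5, 0, 6, 5], [5, 0, 5, 6]]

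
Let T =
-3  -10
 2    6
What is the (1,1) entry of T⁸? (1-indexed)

-1019

tr T = 3 and det T = 2, so the characteristic polynomial is λ² − (3)λ + (2) with roots 2 and 1.
Eigenvectors give P = [[-2, 5], [1, -2]] with P⁻¹ = [[2, 5], [1, 2]], and T = P·diag(2, 1)·P⁻¹.
Then T⁸ = P·diag(256, 1)·P⁻¹ = [[-512, 5], [256, -2]] · [[2, 5], [1, 2]] = [[-1019, -2550], [510, 1276]].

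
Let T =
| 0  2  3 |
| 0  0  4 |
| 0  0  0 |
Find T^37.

[[0, 0, 0], [0, 0, 0], [0, 0, 0]]

T is strictly triangular, hence nilpotent: T^3 = 0, so T^37 = 0.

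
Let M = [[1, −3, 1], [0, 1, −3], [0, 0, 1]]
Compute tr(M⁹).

M = I + N where N = [[0, −3, 1], [0, 0, −3], [0, 0, 0]] is strictly upper-triangular, so N³ = 0.
(I + N)⁹ = I + 9·N + 36·N² = [[1, −27, 333], [0, 1, −27], [0, 0, 1]].

3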